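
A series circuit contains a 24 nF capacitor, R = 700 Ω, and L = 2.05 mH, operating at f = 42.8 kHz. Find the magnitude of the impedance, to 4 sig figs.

804.4 Ω

ω = 2πf = 268900 rad/s
X_L = ωL = 551.3 Ω
X_C = 1/(ωC) = 154.9 Ω
Net reactance X = X_L − X_C = 396.3 Ω
Z = 700.0 + j396.3 Ω
|Z| = √(700.0² + 396.3²) = 804.4 Ω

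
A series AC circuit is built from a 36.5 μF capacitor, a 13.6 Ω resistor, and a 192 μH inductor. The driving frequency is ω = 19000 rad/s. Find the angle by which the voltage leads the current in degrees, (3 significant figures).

9.21°

X_L = ωL = 3.65 Ω
X_C = 1/(ωC) = 1.44 Ω
Net reactance X = X_L − X_C = 2.21 Ω
Z = 13.6 + j2.21 Ω
|Z| = √(13.6² + 2.21²) = 13.8 Ω
∠Z = arctan(2.21/13.6) = 9.21°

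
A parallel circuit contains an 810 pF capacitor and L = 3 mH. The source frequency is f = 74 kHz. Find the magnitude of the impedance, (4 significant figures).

ω = 2πf = 465000 rad/s
X_L = ωL = 1395 Ω
X_C = 1/(ωC) = 2655 Ω
Parallel: admittances add. Y = 1/(jωL) + jωC
Y = (0 − j0.0003403) S
|Y| = 0.0003403 S → |Z| = 1/|Y| = 2939 Ω, ∠Z = −∠Y = 90.00°

2939 Ω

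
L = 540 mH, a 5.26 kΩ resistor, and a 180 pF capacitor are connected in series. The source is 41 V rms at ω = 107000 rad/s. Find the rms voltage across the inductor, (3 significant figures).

X_L = ωL = 57800 Ω
X_C = 1/(ωC) = 51900 Ω
Net reactance X = X_L − X_C = 5860 Ω
Z = 5260 + j5860 Ω
|Z| = √(5260² + 5860²) = 7870 Ω
I = V/|Z| = 5.21 mA
V_L = I·|Z_L| = 0.00521 × 57800 = 301 V

301 V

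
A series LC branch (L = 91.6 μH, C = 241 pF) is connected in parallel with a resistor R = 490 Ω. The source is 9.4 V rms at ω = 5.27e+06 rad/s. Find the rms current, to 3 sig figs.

36.3 mA

X_L = ωL = 483 Ω
X_C = 1/(ωC) = 787 Ω
Branch 1: Z₁ = R = 490 Ω
Branch 2 (series LC): Z₂ = j(X_L − X_C) = −j305 Ω
Parallel: Z = Z₁Z₂/(Z₁+Z₂), |Z| = 259 Ω, ∠Z = -58.1°
I = V/|Z| = 9.4/259 = 36.3 mA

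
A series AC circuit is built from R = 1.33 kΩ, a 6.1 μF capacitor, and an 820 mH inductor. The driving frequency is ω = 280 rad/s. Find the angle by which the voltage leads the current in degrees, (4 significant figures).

X_L = ωL = 229.6 Ω
X_C = 1/(ωC) = 585.5 Ω
Net reactance X = X_L − X_C = -355.9 Ω
Z = 1330 − j355.9 Ω
|Z| = √(1330² + 355.9²) = 1377 Ω
∠Z = arctan(-355.9/1330) = -14.98°

-14.98°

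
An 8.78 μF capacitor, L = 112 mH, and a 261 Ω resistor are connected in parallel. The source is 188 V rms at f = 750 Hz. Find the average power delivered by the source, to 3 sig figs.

ω = 2πf = 4712 rad/s
X_L = ωL = 528 Ω
X_C = 1/(ωC) = 24.2 Ω
Parallel: admittances add. Y = 1/R + 1/(jωL) + jωC
Y = (0.00383 + j0.0395) S
|Y| = 0.0397 S → |Z| = 1/|Y| = 25.2 Ω, ∠Z = −∠Y = -84.5°
I = V/|Z| = 7.46 A
P = VI cos φ = 188 × 7.46 × cos(-84.5°) = 135 W

135 W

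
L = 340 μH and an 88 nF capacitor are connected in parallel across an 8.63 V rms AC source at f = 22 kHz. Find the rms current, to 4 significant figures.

78.65 mA

ω = 2πf = 138200 rad/s
X_L = ωL = 47.00 Ω
X_C = 1/(ωC) = 82.21 Ω
Parallel: admittances add. Y = 1/(jωL) + jωC
Y = (0 − j0.009113) S
|Y| = 0.009113 S → |Z| = 1/|Y| = 109.7 Ω, ∠Z = −∠Y = 90.00°
I = V/|Z| = 8.63/109.7 = 78.65 mA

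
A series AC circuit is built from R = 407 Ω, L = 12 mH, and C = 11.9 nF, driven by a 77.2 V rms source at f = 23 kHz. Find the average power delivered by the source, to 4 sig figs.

1.623 W

ω = 2πf = 144500 rad/s
X_L = ωL = 1734 Ω
X_C = 1/(ωC) = 581.5 Ω
Net reactance X = X_L − X_C = 1153 Ω
Z = 407.0 + j1153 Ω
|Z| = √(407.0² + 1153²) = 1222 Ω
∠Z = arctan(1153/407.0) = 70.55°
I = V/|Z| = 63.15 mA
P = VI cos φ = 77.2 × 0.06315 × cos(70.55°) = 1.623 W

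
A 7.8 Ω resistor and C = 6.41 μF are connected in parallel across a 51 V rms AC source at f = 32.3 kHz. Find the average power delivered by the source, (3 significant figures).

ω = 2πf = 202900 rad/s
X_C = 1/(ωC) = 0.769 Ω
Parallel: admittances add. Y = 1/R + jωC
Y = (0.128 + j1.30) S
|Y| = 1.31 S → |Z| = 1/|Y| = 0.765 Ω, ∠Z = −∠Y = -84.4°
I = V/|Z| = 66.7 A
P = VI cos φ = 51 × 66.7 × cos(-84.4°) = 333 W

333 W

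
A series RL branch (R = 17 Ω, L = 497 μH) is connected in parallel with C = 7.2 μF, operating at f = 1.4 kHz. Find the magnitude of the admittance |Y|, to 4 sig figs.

73.89 mS

ω = 2πf = 8796 rad/s
X_L = ωL = 4.372 Ω
X_C = 1/(ωC) = 15.79 Ω
Branch 1 (R+jX_L): Z₁ = 17.00 + j4.372 Ω, |Z₁| = 17.55 Ω
Branch 2 (−jX_C): Z₂ = −j15.79 Ω
Parallel: Z = Z₁Z₂/(Z₁+Z₂), |Z| = 13.53 Ω, ∠Z = -41.69°
|Y| = 1/|Z| = 73.89 mS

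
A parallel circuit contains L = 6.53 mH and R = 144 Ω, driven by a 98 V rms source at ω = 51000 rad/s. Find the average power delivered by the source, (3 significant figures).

X_L = ωL = 333 Ω
Parallel: admittances add. Y = 1/R + 1/(jωL)
Y = (0.00694 − j0.00300) S
|Y| = 0.00757 S → |Z| = 1/|Y| = 132 Ω, ∠Z = −∠Y = 23.4°
I = V/|Z| = 741 mA
P = VI cos φ = 98 × 0.741 × cos(23.4°) = 66.7 W

66.7 W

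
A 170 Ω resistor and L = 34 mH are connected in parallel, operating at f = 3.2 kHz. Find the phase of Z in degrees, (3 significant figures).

ω = 2πf = 20110 rad/s
X_L = ωL = 684 Ω
Parallel: admittances add. Y = 1/R + 1/(jωL)
Y = (0.00588 − j0.00146) S
|Y| = 0.00606 S → |Z| = 1/|Y| = 165 Ω, ∠Z = −∠Y = 14.0°

14.0°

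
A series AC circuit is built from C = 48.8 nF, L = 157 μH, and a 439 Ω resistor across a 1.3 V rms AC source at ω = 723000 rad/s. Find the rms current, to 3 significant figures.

X_L = ωL = 114 Ω
X_C = 1/(ωC) = 28.3 Ω
Net reactance X = X_L − X_C = 85.2 Ω
Z = 439 + j85.2 Ω
|Z| = √(439² + 85.2²) = 447 Ω
I = V/|Z| = 1.3/447 = 2.91 mA

2.91 mA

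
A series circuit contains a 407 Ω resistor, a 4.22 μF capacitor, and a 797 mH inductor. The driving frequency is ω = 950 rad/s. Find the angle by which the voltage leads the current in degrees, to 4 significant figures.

51.28°

X_L = ωL = 757.2 Ω
X_C = 1/(ωC) = 249.4 Ω
Net reactance X = X_L − X_C = 507.7 Ω
Z = 407.0 + j507.7 Ω
|Z| = √(407.0² + 507.7²) = 650.7 Ω
∠Z = arctan(507.7/407.0) = 51.28°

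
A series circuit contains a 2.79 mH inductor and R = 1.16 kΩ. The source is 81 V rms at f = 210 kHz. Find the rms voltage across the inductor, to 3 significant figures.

ω = 2πf = 1.319e+06 rad/s
X_L = ωL = 3680 Ω
Z = 1160 + j3680 Ω
|Z| = √(1160² + 3680²) = 3860 Ω
I = V/|Z| = 21.0 mA
V_L = I·|Z_L| = 0.0210 × 3680 = 77.3 V

77.3 V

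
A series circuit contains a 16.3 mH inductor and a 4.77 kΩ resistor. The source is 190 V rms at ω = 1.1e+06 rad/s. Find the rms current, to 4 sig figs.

10.24 mA

X_L = ωL = 17930 Ω
Z = 4770 + j17930 Ω
|Z| = √(4770² + 17930²) = 18550 Ω
I = V/|Z| = 190/18550 = 10.24 mA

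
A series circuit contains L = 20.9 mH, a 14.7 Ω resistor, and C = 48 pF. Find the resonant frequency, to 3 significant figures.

ω₀ = 1/√(LC) = 1/√(0.0209 × 4.8e-11) = 998400 rad/s
f₀ = ω₀/(2π) = 159 kHz

159 kHz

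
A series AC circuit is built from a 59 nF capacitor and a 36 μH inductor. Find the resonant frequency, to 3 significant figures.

ω₀ = 1/√(LC) = 1/√(3.6e-05 × 5.9e-08) = 686200 rad/s
f₀ = ω₀/(2π) = 109 kHz

109 kHz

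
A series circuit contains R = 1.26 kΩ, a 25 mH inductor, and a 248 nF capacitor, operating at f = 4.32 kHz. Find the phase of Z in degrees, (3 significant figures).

22.8°

ω = 2πf = 27140 rad/s
X_L = ωL = 679 Ω
X_C = 1/(ωC) = 149 Ω
Net reactance X = X_L − X_C = 530 Ω
Z = 1260 + j530 Ω
|Z| = √(1260² + 530²) = 1370 Ω
∠Z = arctan(530/1260) = 22.8°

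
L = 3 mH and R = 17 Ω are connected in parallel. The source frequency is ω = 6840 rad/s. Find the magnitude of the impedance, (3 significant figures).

13.1 Ω

X_L = ωL = 20.5 Ω
Parallel: admittances add. Y = 1/R + 1/(jωL)
Y = (0.0588 − j0.0487) S
|Y| = 0.0764 S → |Z| = 1/|Y| = 13.1 Ω, ∠Z = −∠Y = 39.6°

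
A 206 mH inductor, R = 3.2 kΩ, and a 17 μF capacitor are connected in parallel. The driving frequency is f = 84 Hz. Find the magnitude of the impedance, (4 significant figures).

ω = 2πf = 527.8 rad/s
X_L = ωL = 108.7 Ω
X_C = 1/(ωC) = 111.5 Ω
Parallel: admittances add. Y = 1/R + 1/(jωL) + jωC
Y = (0.0003125 − j0.0002252) S
|Y| = 0.0003852 S → |Z| = 1/|Y| = 2596 Ω, ∠Z = −∠Y = 35.78°

2596 Ω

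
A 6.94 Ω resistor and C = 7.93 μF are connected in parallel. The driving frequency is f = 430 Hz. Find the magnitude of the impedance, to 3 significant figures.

6.86 Ω

ω = 2πf = 2702 rad/s
X_C = 1/(ωC) = 46.7 Ω
Parallel: admittances add. Y = 1/R + jωC
Y = (0.144 + j0.0214) S
|Y| = 0.146 S → |Z| = 1/|Y| = 6.86 Ω, ∠Z = −∠Y = -8.46°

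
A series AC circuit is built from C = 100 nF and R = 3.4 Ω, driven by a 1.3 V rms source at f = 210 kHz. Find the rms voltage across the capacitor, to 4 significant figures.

1.186 V

ω = 2πf = 1.319e+06 rad/s
X_C = 1/(ωC) = 7.579 Ω
Z = 3.400 − j7.579 Ω
|Z| = √(3.400² + 7.579²) = 8.307 Ω
I = V/|Z| = 156.5 mA
V_C = I·|Z_C| = 0.1565 × 7.579 = 1.186 V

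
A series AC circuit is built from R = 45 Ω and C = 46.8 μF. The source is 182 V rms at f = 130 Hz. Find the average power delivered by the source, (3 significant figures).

550 W

ω = 2πf = 816.8 rad/s
X_C = 1/(ωC) = 26.2 Ω
Z = 45.0 − j26.2 Ω
|Z| = √(45.0² + 26.2²) = 52.1 Ω
∠Z = arctan(-26.2/45.0) = -30.2°
I = V/|Z| = 3.50 A
P = VI cos φ = 182 × 3.50 × cos(-30.2°) = 550 W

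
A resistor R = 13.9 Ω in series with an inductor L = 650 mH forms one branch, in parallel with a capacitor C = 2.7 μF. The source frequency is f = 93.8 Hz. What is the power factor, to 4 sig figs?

0.09273

ω = 2πf = 589.4 rad/s
X_L = ωL = 383.1 Ω
X_C = 1/(ωC) = 628.4 Ω
Branch 1 (R+jX_L): Z₁ = 13.90 + j383.1 Ω, |Z₁| = 383.3 Ω
Branch 2 (−jX_C): Z₂ = −j628.4 Ω
Parallel: Z = Z₁Z₂/(Z₁+Z₂), |Z| = 980.3 Ω, ∠Z = 84.68°
cos φ = cos(84.68°) = 0.09273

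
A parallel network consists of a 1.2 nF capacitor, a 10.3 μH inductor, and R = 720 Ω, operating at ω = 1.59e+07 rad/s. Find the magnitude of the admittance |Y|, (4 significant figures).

X_L = ωL = 163.8 Ω
X_C = 1/(ωC) = 52.41 Ω
Parallel: admittances add. Y = 1/R + 1/(jωL) + jωC
Y = (0.001389 + j0.01297) S
|Y| = 0.01305 S → |Z| = 1/|Y| = 76.64 Ω, ∠Z = −∠Y = -83.89°

13.05 mS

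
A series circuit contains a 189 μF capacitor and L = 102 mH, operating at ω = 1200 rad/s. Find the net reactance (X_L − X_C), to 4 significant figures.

118.0 Ω

X_L = ωL = 122.4 Ω
X_C = 1/(ωC) = 4.409 Ω
X = 122.4 − 4.409 = 118.0 Ω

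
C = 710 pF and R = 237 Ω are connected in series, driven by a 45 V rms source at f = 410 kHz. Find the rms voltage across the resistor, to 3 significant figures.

ω = 2πf = 2.576e+06 rad/s
X_C = 1/(ωC) = 547 Ω
Z = 237 − j547 Ω
|Z| = √(237² + 547²) = 596 Ω
I = V/|Z| = 75.5 mA
V_R = I·|Z_R| = 0.0755 × 237 = 17.9 V

17.9 V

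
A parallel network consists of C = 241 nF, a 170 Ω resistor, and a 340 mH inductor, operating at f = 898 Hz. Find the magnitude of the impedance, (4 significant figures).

168.3 Ω

ω = 2πf = 5642 rad/s
X_L = ωL = 1918 Ω
X_C = 1/(ωC) = 735.4 Ω
Parallel: admittances add. Y = 1/R + 1/(jωL) + jωC
Y = (0.005882 + j0.0008385) S
|Y| = 0.005942 S → |Z| = 1/|Y| = 168.3 Ω, ∠Z = −∠Y = -8.113°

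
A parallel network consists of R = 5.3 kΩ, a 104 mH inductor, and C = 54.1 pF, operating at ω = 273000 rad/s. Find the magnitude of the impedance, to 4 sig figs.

5269 Ω

X_L = ωL = 28390 Ω
X_C = 1/(ωC) = 67710 Ω
Parallel: admittances add. Y = 1/R + 1/(jωL) + jωC
Y = (0.0001887 − j2.045e-05) S
|Y| = 0.0001898 S → |Z| = 1/|Y| = 5269 Ω, ∠Z = −∠Y = 6.186°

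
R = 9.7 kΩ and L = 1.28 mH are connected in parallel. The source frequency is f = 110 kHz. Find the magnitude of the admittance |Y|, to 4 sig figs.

1.135 mS

ω = 2πf = 691200 rad/s
X_L = ωL = 884.7 Ω
Parallel: admittances add. Y = 1/R + 1/(jωL)
Y = (0.0001031 − j0.001130) S
|Y| = 0.001135 S → |Z| = 1/|Y| = 881.0 Ω, ∠Z = −∠Y = 84.79°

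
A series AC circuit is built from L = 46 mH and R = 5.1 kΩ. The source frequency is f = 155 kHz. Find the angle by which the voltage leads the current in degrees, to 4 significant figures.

83.51°

ω = 2πf = 973900 rad/s
X_L = ωL = 44800 Ω
Z = 5100 + j44800 Ω
|Z| = √(5100² + 44800²) = 45090 Ω
∠Z = arctan(44800/5100) = 83.51°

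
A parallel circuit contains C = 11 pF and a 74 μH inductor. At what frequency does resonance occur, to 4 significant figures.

5.578 MHz

ω₀ = 1/√(LC) = 1/√(7.4e-05 × 1.1e-11) = 3.505e+07 rad/s
f₀ = ω₀/(2π) = 5.578 MHz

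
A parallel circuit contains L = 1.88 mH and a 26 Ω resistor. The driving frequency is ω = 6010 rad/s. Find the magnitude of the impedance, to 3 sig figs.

10.4 Ω

X_L = ωL = 11.3 Ω
Parallel: admittances add. Y = 1/R + 1/(jωL)
Y = (0.0385 − j0.0885) S
|Y| = 0.0965 S → |Z| = 1/|Y| = 10.4 Ω, ∠Z = −∠Y = 66.5°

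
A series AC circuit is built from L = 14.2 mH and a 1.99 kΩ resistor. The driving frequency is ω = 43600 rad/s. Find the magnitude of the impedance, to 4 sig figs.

X_L = ωL = 619.1 Ω
Z = 1990 + j619.1 Ω
|Z| = √(1990² + 619.1²) = 2084 Ω

2084 Ω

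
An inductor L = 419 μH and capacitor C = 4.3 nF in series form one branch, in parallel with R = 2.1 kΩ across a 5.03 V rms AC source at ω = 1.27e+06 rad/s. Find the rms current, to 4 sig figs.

X_L = ωL = 532.1 Ω
X_C = 1/(ωC) = 183.1 Ω
Branch 1: Z₁ = R = 2100 Ω
Branch 2 (series LC): Z₂ = j(X_L − X_C) = j349.0 Ω
Parallel: Z = Z₁Z₂/(Z₁+Z₂), |Z| = 344.3 Ω, ∠Z = 80.56°
I = V/|Z| = 5.03/344.3 = 14.61 mA

14.61 mA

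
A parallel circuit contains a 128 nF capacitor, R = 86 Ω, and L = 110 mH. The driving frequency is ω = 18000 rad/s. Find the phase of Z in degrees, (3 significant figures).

-8.79°

X_L = ωL = 1980 Ω
X_C = 1/(ωC) = 434 Ω
Parallel: admittances add. Y = 1/R + 1/(jωL) + jωC
Y = (0.0116 + j0.00180) S
|Y| = 0.0118 S → |Z| = 1/|Y| = 85.0 Ω, ∠Z = −∠Y = -8.79°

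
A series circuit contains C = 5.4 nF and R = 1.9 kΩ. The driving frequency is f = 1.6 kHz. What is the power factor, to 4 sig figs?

0.1026

ω = 2πf = 10050 rad/s
X_C = 1/(ωC) = 18420 Ω
Z = 1900 − j18420 Ω
|Z| = √(1900² + 18420²) = 18520 Ω
∠Z = arctan(-18420/1900) = -84.11°
cos φ = cos(-84.11°) = 0.1026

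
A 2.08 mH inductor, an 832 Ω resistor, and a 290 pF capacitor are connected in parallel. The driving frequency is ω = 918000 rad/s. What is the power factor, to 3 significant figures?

0.978

X_L = ωL = 1910 Ω
X_C = 1/(ωC) = 3760 Ω
Parallel: admittances add. Y = 1/R + 1/(jωL) + jωC
Y = (0.00120 − j0.000257) S
|Y| = 0.00123 S → |Z| = 1/|Y| = 814 Ω, ∠Z = −∠Y = 12.1°
cos φ = cos(12.1°) = 0.978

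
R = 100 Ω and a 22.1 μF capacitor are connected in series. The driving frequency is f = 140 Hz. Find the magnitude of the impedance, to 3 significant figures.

ω = 2πf = 879.6 rad/s
X_C = 1/(ωC) = 51.4 Ω
Z = 100 − j51.4 Ω
|Z| = √(100² + 51.4²) = 112 Ω

112 Ω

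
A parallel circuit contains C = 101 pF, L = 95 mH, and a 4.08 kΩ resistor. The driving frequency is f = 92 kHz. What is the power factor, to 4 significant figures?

0.9868

ω = 2πf = 578100 rad/s
X_L = ωL = 54920 Ω
X_C = 1/(ωC) = 17130 Ω
Parallel: admittances add. Y = 1/R + 1/(jωL) + jωC
Y = (0.0002451 + j4.017e-05) S
|Y| = 0.0002484 S → |Z| = 1/|Y| = 4026 Ω, ∠Z = −∠Y = -9.308°
cos φ = cos(-9.308°) = 0.9868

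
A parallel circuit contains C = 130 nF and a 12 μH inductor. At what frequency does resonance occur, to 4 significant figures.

ω₀ = 1/√(LC) = 1/√(1.2e-05 × 1.3e-07) = 800600 rad/s
f₀ = ω₀/(2π) = 127.4 kHz

127.4 kHz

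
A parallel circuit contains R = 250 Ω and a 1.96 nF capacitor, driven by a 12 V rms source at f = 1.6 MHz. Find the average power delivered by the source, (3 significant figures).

576 mW

ω = 2πf = 1.005e+07 rad/s
X_C = 1/(ωC) = 50.8 Ω
Parallel: admittances add. Y = 1/R + jωC
Y = (0.00400 + j0.0197) S
|Y| = 0.0201 S → |Z| = 1/|Y| = 49.7 Ω, ∠Z = −∠Y = -78.5°
I = V/|Z| = 241 mA
P = VI cos φ = 12 × 0.241 × cos(-78.5°) = 576 mW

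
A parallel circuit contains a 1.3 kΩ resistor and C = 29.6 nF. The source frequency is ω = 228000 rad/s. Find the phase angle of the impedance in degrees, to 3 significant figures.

X_C = 1/(ωC) = 148 Ω
Parallel: admittances add. Y = 1/R + jωC
Y = (0.000769 + j0.00675) S
|Y| = 0.00679 S → |Z| = 1/|Y| = 147 Ω, ∠Z = −∠Y = -83.5°

-83.5°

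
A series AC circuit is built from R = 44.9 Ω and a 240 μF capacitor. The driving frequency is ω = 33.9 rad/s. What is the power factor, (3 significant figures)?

0.343

X_C = 1/(ωC) = 123 Ω
Z = 44.9 − j123 Ω
|Z| = √(44.9² + 123²) = 131 Ω
∠Z = arctan(-123/44.9) = -69.9°
cos φ = cos(-69.9°) = 0.343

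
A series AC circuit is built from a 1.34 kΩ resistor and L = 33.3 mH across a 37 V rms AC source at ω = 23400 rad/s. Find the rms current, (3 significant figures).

X_L = ωL = 779 Ω
Z = 1340 + j779 Ω
|Z| = √(1340² + 779²) = 1550 Ω
I = V/|Z| = 37/1550 = 23.9 mA

23.9 mA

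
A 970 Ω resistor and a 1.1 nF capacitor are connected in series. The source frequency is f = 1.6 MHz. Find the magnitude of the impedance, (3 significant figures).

ω = 2πf = 1.005e+07 rad/s
X_C = 1/(ωC) = 90.4 Ω
Z = 970 − j90.4 Ω
|Z| = √(970² + 90.4²) = 974 Ω

974 Ω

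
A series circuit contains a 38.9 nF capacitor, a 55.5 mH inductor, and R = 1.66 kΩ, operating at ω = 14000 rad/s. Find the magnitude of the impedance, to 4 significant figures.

X_L = ωL = 777.0 Ω
X_C = 1/(ωC) = 1836 Ω
Net reactance X = X_L − X_C = -1059 Ω
Z = 1660 − j1059 Ω
|Z| = √(1660² + 1059²) = 1969 Ω

1969 Ω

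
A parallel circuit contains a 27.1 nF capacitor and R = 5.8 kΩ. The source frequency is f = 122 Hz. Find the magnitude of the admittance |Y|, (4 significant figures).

ω = 2πf = 766.5 rad/s
X_C = 1/(ωC) = 48140 Ω
Parallel: admittances add. Y = 1/R + jωC
Y = (0.0001724 + j2.077e-05) S
|Y| = 0.0001737 S → |Z| = 1/|Y| = 5758 Ω, ∠Z = −∠Y = -6.870°

173.7 μS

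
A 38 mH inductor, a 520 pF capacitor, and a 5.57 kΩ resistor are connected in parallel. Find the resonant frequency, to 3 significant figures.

ω₀ = 1/√(LC) = 1/√(0.038 × 5.2e-10) = 225000 rad/s
f₀ = ω₀/(2π) = 35.8 kHz

35.8 kHz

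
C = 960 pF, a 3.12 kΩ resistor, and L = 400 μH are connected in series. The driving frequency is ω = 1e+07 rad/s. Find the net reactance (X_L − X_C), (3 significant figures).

3900 Ω

X_L = ωL = 4000 Ω
X_C = 1/(ωC) = 104 Ω
X = 4000 − 104 = 3900 Ω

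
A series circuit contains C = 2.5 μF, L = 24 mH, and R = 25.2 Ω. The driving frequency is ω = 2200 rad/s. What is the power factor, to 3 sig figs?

X_L = ωL = 52.8 Ω
X_C = 1/(ωC) = 182 Ω
Net reactance X = X_L − X_C = -129 Ω
Z = 25.2 − j129 Ω
|Z| = √(25.2² + 129²) = 131 Ω
∠Z = arctan(-129/25.2) = -78.9°
cos φ = cos(-78.9°) = 0.192

0.192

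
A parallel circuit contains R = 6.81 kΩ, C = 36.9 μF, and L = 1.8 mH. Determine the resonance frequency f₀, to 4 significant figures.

617.5 Hz

ω₀ = 1/√(LC) = 1/√(0.0018 × 3.69e-05) = 3880 rad/s
f₀ = ω₀/(2π) = 617.5 Hz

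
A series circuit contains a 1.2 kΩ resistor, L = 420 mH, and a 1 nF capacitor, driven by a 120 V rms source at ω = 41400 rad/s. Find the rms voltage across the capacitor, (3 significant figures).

X_L = ωL = 17400 Ω
X_C = 1/(ωC) = 24200 Ω
Net reactance X = X_L − X_C = -6770 Ω
Z = 1200 − j6770 Ω
|Z| = √(1200² + 6770²) = 6870 Ω
I = V/|Z| = 17.5 mA
V_C = I·|Z_C| = 0.0175 × 24200 = 422 V

422 V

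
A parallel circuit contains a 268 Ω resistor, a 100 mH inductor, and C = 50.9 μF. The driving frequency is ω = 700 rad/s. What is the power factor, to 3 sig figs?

X_L = ωL = 70.0 Ω
X_C = 1/(ωC) = 28.1 Ω
Parallel: admittances add. Y = 1/R + 1/(jωL) + jωC
Y = (0.00373 + j0.0213) S
|Y| = 0.0217 S → |Z| = 1/|Y| = 46.2 Ω, ∠Z = −∠Y = -80.1°
cos φ = cos(-80.1°) = 0.172

0.172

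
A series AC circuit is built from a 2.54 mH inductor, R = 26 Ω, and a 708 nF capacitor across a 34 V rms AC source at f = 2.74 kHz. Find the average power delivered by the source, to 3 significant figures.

ω = 2πf = 17220 rad/s
X_L = ωL = 43.7 Ω
X_C = 1/(ωC) = 82.0 Ω
Net reactance X = X_L − X_C = -38.3 Ω
Z = 26.0 − j38.3 Ω
|Z| = √(26.0² + 38.3²) = 46.3 Ω
∠Z = arctan(-38.3/26.0) = -55.8°
I = V/|Z| = 734 mA
P = VI cos φ = 34 × 0.734 × cos(-55.8°) = 14.0 W

14.0 W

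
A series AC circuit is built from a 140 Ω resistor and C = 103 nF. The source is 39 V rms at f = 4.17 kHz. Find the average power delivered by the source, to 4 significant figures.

ω = 2πf = 26200 rad/s
X_C = 1/(ωC) = 370.6 Ω
Z = 140.0 − j370.6 Ω
|Z| = √(140.0² + 370.6²) = 396.1 Ω
∠Z = arctan(-370.6/140.0) = -69.30°
I = V/|Z| = 98.46 mA
P = VI cos φ = 39 × 0.09846 × cos(-69.30°) = 1.357 W

1.357 W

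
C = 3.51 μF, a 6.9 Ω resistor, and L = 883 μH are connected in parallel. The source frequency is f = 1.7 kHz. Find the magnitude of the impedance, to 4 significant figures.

6.238 Ω

ω = 2πf = 10680 rad/s
X_L = ωL = 9.432 Ω
X_C = 1/(ωC) = 26.67 Ω
Parallel: admittances add. Y = 1/R + 1/(jωL) + jωC
Y = (0.1449 − j0.06853) S
|Y| = 0.1603 S → |Z| = 1/|Y| = 6.238 Ω, ∠Z = −∠Y = 25.31°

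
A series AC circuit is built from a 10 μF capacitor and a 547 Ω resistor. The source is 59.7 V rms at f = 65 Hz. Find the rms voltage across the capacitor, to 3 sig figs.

ω = 2πf = 408.4 rad/s
X_C = 1/(ωC) = 245 Ω
Z = 547 − j245 Ω
|Z| = √(547² + 245²) = 599 Ω
I = V/|Z| = 99.6 mA
V_C = I·|Z_C| = 0.0996 × 245 = 24.4 V

24.4 V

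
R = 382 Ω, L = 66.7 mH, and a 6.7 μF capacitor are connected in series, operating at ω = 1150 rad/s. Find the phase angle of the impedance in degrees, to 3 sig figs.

X_L = ωL = 76.7 Ω
X_C = 1/(ωC) = 130 Ω
Net reactance X = X_L − X_C = -53.1 Ω
Z = 382 − j53.1 Ω
|Z| = √(382² + 53.1²) = 386 Ω
∠Z = arctan(-53.1/382) = -7.91°

-7.91°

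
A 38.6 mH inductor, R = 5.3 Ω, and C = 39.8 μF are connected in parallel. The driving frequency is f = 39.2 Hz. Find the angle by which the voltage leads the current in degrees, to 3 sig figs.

ω = 2πf = 246.3 rad/s
X_L = ωL = 9.51 Ω
X_C = 1/(ωC) = 102 Ω
Parallel: admittances add. Y = 1/R + 1/(jωL) + jωC
Y = (0.189 − j0.0954) S
|Y| = 0.211 S → |Z| = 1/|Y| = 4.73 Ω, ∠Z = −∠Y = 26.8°

26.8°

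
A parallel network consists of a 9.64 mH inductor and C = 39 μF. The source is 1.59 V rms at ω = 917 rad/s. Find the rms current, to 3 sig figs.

X_L = ωL = 8.84 Ω
X_C = 1/(ωC) = 28.0 Ω
Parallel: admittances add. Y = 1/(jωL) + jωC
Y = (0 − j0.0774) S
|Y| = 0.0774 S → |Z| = 1/|Y| = 12.9 Ω, ∠Z = −∠Y = 90.0°
I = V/|Z| = 1.59/12.9 = 123 mA

123 mA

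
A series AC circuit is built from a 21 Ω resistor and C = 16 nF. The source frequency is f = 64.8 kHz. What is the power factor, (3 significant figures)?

ω = 2πf = 407200 rad/s
X_C = 1/(ωC) = 154 Ω
Z = 21.0 − j154 Ω
|Z| = √(21.0² + 154²) = 155 Ω
∠Z = arctan(-154/21.0) = -82.2°
cos φ = cos(-82.2°) = 0.136

0.136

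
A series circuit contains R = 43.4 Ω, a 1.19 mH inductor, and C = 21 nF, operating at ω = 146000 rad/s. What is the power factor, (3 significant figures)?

0.274

X_L = ωL = 174 Ω
X_C = 1/(ωC) = 326 Ω
Net reactance X = X_L − X_C = -152 Ω
Z = 43.4 − j152 Ω
|Z| = √(43.4² + 152²) = 158 Ω
∠Z = arctan(-152/43.4) = -74.1°
cos φ = cos(-74.1°) = 0.274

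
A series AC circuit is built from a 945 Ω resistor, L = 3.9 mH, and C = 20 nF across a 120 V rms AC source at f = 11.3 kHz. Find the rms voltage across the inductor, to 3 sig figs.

ω = 2πf = 71000 rad/s
X_L = ωL = 277 Ω
X_C = 1/(ωC) = 704 Ω
Net reactance X = X_L − X_C = -427 Ω
Z = 945 − j427 Ω
|Z| = √(945² + 427²) = 1040 Ω
I = V/|Z| = 116 mA
V_L = I·|Z_L| = 0.116 × 277 = 32.0 V

32.0 V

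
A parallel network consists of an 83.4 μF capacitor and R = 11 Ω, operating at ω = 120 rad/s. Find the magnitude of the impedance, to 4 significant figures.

10.93 Ω

X_C = 1/(ωC) = 99.92 Ω
Parallel: admittances add. Y = 1/R + jωC
Y = (0.09091 + j0.01001) S
|Y| = 0.09146 S → |Z| = 1/|Y| = 10.93 Ω, ∠Z = −∠Y = -6.282°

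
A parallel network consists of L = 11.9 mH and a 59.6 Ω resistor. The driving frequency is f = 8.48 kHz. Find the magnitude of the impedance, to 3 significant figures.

59.3 Ω

ω = 2πf = 53280 rad/s
X_L = ωL = 634 Ω
Parallel: admittances add. Y = 1/R + 1/(jωL)
Y = (0.0168 − j0.00158) S
|Y| = 0.0169 S → |Z| = 1/|Y| = 59.3 Ω, ∠Z = −∠Y = 5.37°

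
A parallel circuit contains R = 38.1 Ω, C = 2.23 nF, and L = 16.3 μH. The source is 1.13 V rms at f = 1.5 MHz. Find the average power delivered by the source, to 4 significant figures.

ω = 2πf = 9.425e+06 rad/s
X_L = ωL = 153.6 Ω
X_C = 1/(ωC) = 47.58 Ω
Parallel: admittances add. Y = 1/R + 1/(jωL) + jωC
Y = (0.02625 + j0.01451) S
|Y| = 0.02999 S → |Z| = 1/|Y| = 33.35 Ω, ∠Z = −∠Y = -28.93°
I = V/|Z| = 33.89 mA
P = VI cos φ = 1.13 × 0.03389 × cos(-28.93°) = 33.51 mW

33.51 mW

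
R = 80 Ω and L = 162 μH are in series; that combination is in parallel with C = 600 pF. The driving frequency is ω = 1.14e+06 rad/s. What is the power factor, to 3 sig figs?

X_L = ωL = 185 Ω
X_C = 1/(ωC) = 1460 Ω
Branch 1 (R+jX_L): Z₁ = 80.0 + j185 Ω, |Z₁| = 201 Ω
Branch 2 (−jX_C): Z₂ = −j1460 Ω
Parallel: Z = Z₁Z₂/(Z₁+Z₂), |Z| = 230 Ω, ∠Z = 63.0°
cos φ = cos(63.0°) = 0.454

0.454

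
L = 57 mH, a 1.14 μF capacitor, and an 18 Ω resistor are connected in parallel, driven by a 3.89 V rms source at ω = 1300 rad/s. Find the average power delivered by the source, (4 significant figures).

840.7 mW

X_L = ωL = 74.10 Ω
X_C = 1/(ωC) = 674.8 Ω
Parallel: admittances add. Y = 1/R + 1/(jωL) + jωC
Y = (0.05556 − j0.01201) S
|Y| = 0.05684 S → |Z| = 1/|Y| = 17.59 Ω, ∠Z = −∠Y = 12.20°
I = V/|Z| = 221.1 mA
P = VI cos φ = 3.89 × 0.2211 × cos(12.20°) = 840.7 mW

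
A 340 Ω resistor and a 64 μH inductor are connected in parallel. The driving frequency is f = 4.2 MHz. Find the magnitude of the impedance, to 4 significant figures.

ω = 2πf = 2.639e+07 rad/s
X_L = ωL = 1689 Ω
Parallel: admittances add. Y = 1/R + 1/(jωL)
Y = (0.002941 − j0.0005921) S
|Y| = 0.003000 S → |Z| = 1/|Y| = 333.3 Ω, ∠Z = −∠Y = 11.38°

333.3 Ω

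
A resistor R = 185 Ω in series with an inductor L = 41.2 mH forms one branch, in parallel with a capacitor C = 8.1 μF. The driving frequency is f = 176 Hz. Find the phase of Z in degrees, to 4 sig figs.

ω = 2πf = 1106 rad/s
X_L = ωL = 45.56 Ω
X_C = 1/(ωC) = 111.6 Ω
Branch 1 (R+jX_L): Z₁ = 185.0 + j45.56 Ω, |Z₁| = 190.5 Ω
Branch 2 (−jX_C): Z₂ = −j111.6 Ω
Parallel: Z = Z₁Z₂/(Z₁+Z₂), |Z| = 108.3 Ω, ∠Z = -56.51°

-56.51°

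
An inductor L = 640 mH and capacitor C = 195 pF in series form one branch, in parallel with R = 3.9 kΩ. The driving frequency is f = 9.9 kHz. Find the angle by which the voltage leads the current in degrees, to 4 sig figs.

-5.227°

ω = 2πf = 62200 rad/s
X_L = ωL = 39810 Ω
X_C = 1/(ωC) = 82440 Ω
Branch 1: Z₁ = R = 3900 Ω
Branch 2 (series LC): Z₂ = j(X_L − X_C) = −j42630 Ω
Parallel: Z = Z₁Z₂/(Z₁+Z₂), |Z| = 3884 Ω, ∠Z = -5.227°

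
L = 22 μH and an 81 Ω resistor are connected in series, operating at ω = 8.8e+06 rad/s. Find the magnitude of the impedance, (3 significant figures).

210 Ω

X_L = ωL = 194 Ω
Z = 81.0 + j194 Ω
|Z| = √(81.0² + 194²) = 210 Ω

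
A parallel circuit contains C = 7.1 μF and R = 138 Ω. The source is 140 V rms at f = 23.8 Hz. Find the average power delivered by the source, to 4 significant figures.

142.0 W

ω = 2πf = 149.5 rad/s
X_C = 1/(ωC) = 941.9 Ω
Parallel: admittances add. Y = 1/R + jωC
Y = (0.007246 + j0.001062) S
|Y| = 0.007324 S → |Z| = 1/|Y| = 136.5 Ω, ∠Z = −∠Y = -8.336°
I = V/|Z| = 1.025 A
P = VI cos φ = 140 × 1.025 × cos(-8.336°) = 142.0 W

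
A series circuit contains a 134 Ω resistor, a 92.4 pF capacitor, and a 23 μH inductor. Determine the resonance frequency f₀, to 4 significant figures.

ω₀ = 1/√(LC) = 1/√(2.3e-05 × 9.24e-11) = 2.169e+07 rad/s
f₀ = ω₀/(2π) = 3.452 MHz

3.452 MHz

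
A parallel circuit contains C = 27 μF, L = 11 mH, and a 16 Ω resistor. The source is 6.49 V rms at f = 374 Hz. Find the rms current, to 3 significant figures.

436 mA

ω = 2πf = 2350 rad/s
X_L = ωL = 25.8 Ω
X_C = 1/(ωC) = 15.8 Ω
Parallel: admittances add. Y = 1/R + 1/(jωL) + jωC
Y = (0.0625 + j0.0248) S
|Y| = 0.0672 S → |Z| = 1/|Y| = 14.9 Ω, ∠Z = −∠Y = -21.6°
I = V/|Z| = 6.49/14.9 = 436 mA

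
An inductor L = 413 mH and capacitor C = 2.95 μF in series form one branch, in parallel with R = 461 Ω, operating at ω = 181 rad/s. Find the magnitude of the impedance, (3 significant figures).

447 Ω

X_L = ωL = 74.8 Ω
X_C = 1/(ωC) = 1870 Ω
Branch 1: Z₁ = R = 461 Ω
Branch 2 (series LC): Z₂ = j(X_L − X_C) = −j1800 Ω
Parallel: Z = Z₁Z₂/(Z₁+Z₂), |Z| = 447 Ω, ∠Z = -14.4°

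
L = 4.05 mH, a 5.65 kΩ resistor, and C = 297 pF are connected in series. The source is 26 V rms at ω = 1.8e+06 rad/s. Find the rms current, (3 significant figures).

X_L = ωL = 7290 Ω
X_C = 1/(ωC) = 1870 Ω
Net reactance X = X_L − X_C = 5420 Ω
Z = 5650 + j5420 Ω
|Z| = √(5650² + 5420²) = 7830 Ω
I = V/|Z| = 26/7830 = 3.32 mA

3.32 mA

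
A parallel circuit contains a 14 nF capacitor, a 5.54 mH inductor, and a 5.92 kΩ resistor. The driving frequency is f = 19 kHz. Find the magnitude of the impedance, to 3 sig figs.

4310 Ω

ω = 2πf = 119400 rad/s
X_L = ωL = 661 Ω
X_C = 1/(ωC) = 598 Ω
Parallel: admittances add. Y = 1/R + 1/(jωL) + jωC
Y = (0.000169 + j0.000159) S
|Y| = 0.000232 S → |Z| = 1/|Y| = 4310 Ω, ∠Z = −∠Y = -43.3°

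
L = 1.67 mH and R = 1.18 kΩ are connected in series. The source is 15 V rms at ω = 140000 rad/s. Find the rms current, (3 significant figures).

X_L = ωL = 234 Ω
Z = 1180 + j234 Ω
|Z| = √(1180² + 234²) = 1200 Ω
I = V/|Z| = 15/1200 = 12.5 mA

12.5 mA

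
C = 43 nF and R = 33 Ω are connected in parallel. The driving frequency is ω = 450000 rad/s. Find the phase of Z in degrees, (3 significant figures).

-32.6°

X_C = 1/(ωC) = 51.7 Ω
Parallel: admittances add. Y = 1/R + jωC
Y = (0.0303 + j0.0193) S
|Y| = 0.0360 S → |Z| = 1/|Y| = 27.8 Ω, ∠Z = −∠Y = -32.6°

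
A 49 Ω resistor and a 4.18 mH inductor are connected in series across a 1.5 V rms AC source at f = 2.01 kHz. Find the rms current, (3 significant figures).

ω = 2πf = 12630 rad/s
X_L = ωL = 52.8 Ω
Z = 49.0 + j52.8 Ω
|Z| = √(49.0² + 52.8²) = 72.0 Ω
I = V/|Z| = 1.5/72.0 = 20.8 mA

20.8 mA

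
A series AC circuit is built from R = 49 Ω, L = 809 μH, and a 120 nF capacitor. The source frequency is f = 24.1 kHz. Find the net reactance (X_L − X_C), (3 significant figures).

67.5 Ω

ω = 2πf = 151400 rad/s
X_L = ωL = 123 Ω
X_C = 1/(ωC) = 55.0 Ω
X = 123 − 55.0 = 67.5 Ω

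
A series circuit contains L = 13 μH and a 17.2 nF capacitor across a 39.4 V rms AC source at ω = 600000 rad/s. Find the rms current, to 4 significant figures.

442.2 mA

X_L = ωL = 7.800 Ω
X_C = 1/(ωC) = 96.90 Ω
Net reactance X = X_L − X_C = -89.10 Ω
Z = − j89.10 Ω
|Z| = √(0² + 89.10²) = 89.10 Ω
I = V/|Z| = 39.4/89.10 = 442.2 mA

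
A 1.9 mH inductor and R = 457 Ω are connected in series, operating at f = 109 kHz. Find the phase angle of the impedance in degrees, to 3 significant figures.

ω = 2πf = 684900 rad/s
X_L = ωL = 1300 Ω
Z = 457 + j1300 Ω
|Z| = √(457² + 1300²) = 1380 Ω
∠Z = arctan(1300/457) = 70.6°

70.6°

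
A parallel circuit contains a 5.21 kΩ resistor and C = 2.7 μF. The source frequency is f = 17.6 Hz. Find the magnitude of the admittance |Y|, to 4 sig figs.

ω = 2πf = 110.6 rad/s
X_C = 1/(ωC) = 3349 Ω
Parallel: admittances add. Y = 1/R + jωC
Y = (0.0001919 + j0.0002986) S
|Y| = 0.0003549 S → |Z| = 1/|Y| = 2817 Ω, ∠Z = −∠Y = -57.27°

354.9 μS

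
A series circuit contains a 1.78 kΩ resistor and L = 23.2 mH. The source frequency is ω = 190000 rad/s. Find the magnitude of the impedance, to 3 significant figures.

4750 Ω

X_L = ωL = 4410 Ω
Z = 1780 + j4410 Ω
|Z| = √(1780² + 4410²) = 4750 Ω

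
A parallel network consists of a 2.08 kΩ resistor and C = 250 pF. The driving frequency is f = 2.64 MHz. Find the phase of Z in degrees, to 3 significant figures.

-83.4°

ω = 2πf = 1.659e+07 rad/s
X_C = 1/(ωC) = 241 Ω
Parallel: admittances add. Y = 1/R + jωC
Y = (0.000481 + j0.00415) S
|Y| = 0.00417 S → |Z| = 1/|Y| = 240 Ω, ∠Z = −∠Y = -83.4°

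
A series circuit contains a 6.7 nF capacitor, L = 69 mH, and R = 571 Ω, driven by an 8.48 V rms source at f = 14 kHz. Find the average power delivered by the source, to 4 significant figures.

2.111 mW

ω = 2πf = 87960 rad/s
X_L = ωL = 6070 Ω
X_C = 1/(ωC) = 1697 Ω
Net reactance X = X_L − X_C = 4373 Ω
Z = 571.0 + j4373 Ω
|Z| = √(571.0² + 4373²) = 4410 Ω
∠Z = arctan(4373/571.0) = 82.56°
I = V/|Z| = 1.923 mA
P = VI cos φ = 8.48 × 0.001923 × cos(82.56°) = 2.111 mW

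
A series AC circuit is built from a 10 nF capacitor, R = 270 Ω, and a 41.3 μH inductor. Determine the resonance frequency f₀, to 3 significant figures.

ω₀ = 1/√(LC) = 1/√(4.13e-05 × 1e-08) = 1.556e+06 rad/s
f₀ = ω₀/(2π) = 248 kHz

248 kHz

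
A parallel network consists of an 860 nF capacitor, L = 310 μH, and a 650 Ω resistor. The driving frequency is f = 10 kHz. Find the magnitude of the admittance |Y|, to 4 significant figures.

ω = 2πf = 62830 rad/s
X_L = ωL = 19.48 Ω
X_C = 1/(ωC) = 18.51 Ω
Parallel: admittances add. Y = 1/R + 1/(jωL) + jωC
Y = (0.001538 + j0.002695) S
|Y| = 0.003103 S → |Z| = 1/|Y| = 322.2 Ω, ∠Z = −∠Y = -60.28°

3.103 mS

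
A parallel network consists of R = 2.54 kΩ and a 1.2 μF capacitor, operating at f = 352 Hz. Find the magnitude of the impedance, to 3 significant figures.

ω = 2πf = 2212 rad/s
X_C = 1/(ωC) = 377 Ω
Parallel: admittances add. Y = 1/R + jωC
Y = (0.000394 + j0.00265) S
|Y| = 0.00268 S → |Z| = 1/|Y| = 373 Ω, ∠Z = −∠Y = -81.6°

373 Ω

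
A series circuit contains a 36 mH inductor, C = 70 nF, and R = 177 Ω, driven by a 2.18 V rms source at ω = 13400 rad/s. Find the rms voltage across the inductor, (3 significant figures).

X_L = ωL = 482 Ω
X_C = 1/(ωC) = 1070 Ω
Net reactance X = X_L − X_C = -584 Ω
Z = 177 − j584 Ω
|Z| = √(177² + 584²) = 610 Ω
I = V/|Z| = 3.57 mA
V_L = I·|Z_L| = 0.00357 × 482 = 1.72 V

1.72 V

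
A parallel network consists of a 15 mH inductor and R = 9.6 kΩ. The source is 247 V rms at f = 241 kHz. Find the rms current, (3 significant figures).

ω = 2πf = 1.514e+06 rad/s
X_L = ωL = 22700 Ω
Parallel: admittances add. Y = 1/R + 1/(jωL)
Y = (0.000104 − j4.4e-05) S
|Y| = 0.000113 S → |Z| = 1/|Y| = 8840 Ω, ∠Z = −∠Y = 22.9°
I = V/|Z| = 247/8840 = 27.9 mA

27.9 mA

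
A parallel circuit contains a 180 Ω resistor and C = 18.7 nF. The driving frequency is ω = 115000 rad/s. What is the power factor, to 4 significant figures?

0.9326

X_C = 1/(ωC) = 465.0 Ω
Parallel: admittances add. Y = 1/R + jωC
Y = (0.005556 + j0.002151) S
|Y| = 0.005957 S → |Z| = 1/|Y| = 167.9 Ω, ∠Z = −∠Y = -21.16°
cos φ = cos(-21.16°) = 0.9326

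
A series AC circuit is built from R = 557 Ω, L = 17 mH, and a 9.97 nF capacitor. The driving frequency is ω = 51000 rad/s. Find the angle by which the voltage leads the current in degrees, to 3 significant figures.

X_L = ωL = 867 Ω
X_C = 1/(ωC) = 1970 Ω
Net reactance X = X_L − X_C = -1100 Ω
Z = 557 − j1100 Ω
|Z| = √(557² + 1100²) = 1230 Ω
∠Z = arctan(-1100/557) = -63.1°

-63.1°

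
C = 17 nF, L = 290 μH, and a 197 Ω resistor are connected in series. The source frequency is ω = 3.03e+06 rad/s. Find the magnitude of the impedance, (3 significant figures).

X_L = ωL = 879 Ω
X_C = 1/(ωC) = 19.4 Ω
Net reactance X = X_L − X_C = 859 Ω
Z = 197 + j859 Ω
|Z| = √(197² + 859²) = 882 Ω

882 Ω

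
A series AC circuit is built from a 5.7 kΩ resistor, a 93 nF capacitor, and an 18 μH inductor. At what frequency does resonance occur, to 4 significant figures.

123.0 kHz

ω₀ = 1/√(LC) = 1/√(1.8e-05 × 9.3e-08) = 772900 rad/s
f₀ = ω₀/(2π) = 123.0 kHz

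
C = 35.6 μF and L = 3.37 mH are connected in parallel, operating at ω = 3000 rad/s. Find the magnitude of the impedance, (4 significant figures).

X_L = ωL = 10.11 Ω
X_C = 1/(ωC) = 9.363 Ω
Parallel: admittances add. Y = 1/(jωL) + jωC
Y = (0 + j0.007888) S
|Y| = 0.007888 S → |Z| = 1/|Y| = 126.8 Ω, ∠Z = −∠Y = -90.00°

126.8 Ω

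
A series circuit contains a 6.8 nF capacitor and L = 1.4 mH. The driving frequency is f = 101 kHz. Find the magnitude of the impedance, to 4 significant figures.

656.7 Ω

ω = 2πf = 634600 rad/s
X_L = ωL = 888.4 Ω
X_C = 1/(ωC) = 231.7 Ω
Net reactance X = X_L − X_C = 656.7 Ω
Z = j656.7 Ω
|Z| = √(0² + 656.7²) = 656.7 Ω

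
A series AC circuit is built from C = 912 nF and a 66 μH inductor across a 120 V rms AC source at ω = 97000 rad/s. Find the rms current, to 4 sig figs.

24.48 A

X_L = ωL = 6.402 Ω
X_C = 1/(ωC) = 11.30 Ω
Net reactance X = X_L − X_C = -4.902 Ω
Z = − j4.902 Ω
|Z| = √(0² + 4.902²) = 4.902 Ω
I = V/|Z| = 120/4.902 = 24.48 A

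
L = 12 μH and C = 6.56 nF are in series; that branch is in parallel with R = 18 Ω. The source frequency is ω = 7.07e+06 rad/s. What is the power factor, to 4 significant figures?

0.9618

X_L = ωL = 84.84 Ω
X_C = 1/(ωC) = 21.56 Ω
Branch 1: Z₁ = R = 18.00 Ω
Branch 2 (series LC): Z₂ = j(X_L − X_C) = j63.28 Ω
Parallel: Z = Z₁Z₂/(Z₁+Z₂), |Z| = 17.31 Ω, ∠Z = 15.88°
cos φ = cos(15.88°) = 0.9618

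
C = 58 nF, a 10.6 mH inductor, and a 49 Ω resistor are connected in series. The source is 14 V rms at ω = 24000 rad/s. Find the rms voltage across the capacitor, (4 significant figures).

X_L = ωL = 254.4 Ω
X_C = 1/(ωC) = 718.4 Ω
Net reactance X = X_L − X_C = -464.0 Ω
Z = 49.00 − j464.0 Ω
|Z| = √(49.00² + 464.0²) = 466.6 Ω
I = V/|Z| = 30.01 mA
V_C = I·|Z_C| = 0.03001 × 718.4 = 21.56 V

21.56 V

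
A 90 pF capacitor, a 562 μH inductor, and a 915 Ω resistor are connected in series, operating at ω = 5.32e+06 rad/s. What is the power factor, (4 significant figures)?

X_L = ωL = 2990 Ω
X_C = 1/(ωC) = 2089 Ω
Net reactance X = X_L − X_C = 901.3 Ω
Z = 915.0 + j901.3 Ω
|Z| = √(915.0² + 901.3²) = 1284 Ω
∠Z = arctan(901.3/915.0) = 44.57°
cos φ = cos(44.57°) = 0.7124

0.7124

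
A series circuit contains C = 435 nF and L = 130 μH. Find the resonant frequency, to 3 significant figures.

21.2 kHz

ω₀ = 1/√(LC) = 1/√(0.00013 × 4.35e-07) = 133000 rad/s
f₀ = ω₀/(2π) = 21.2 kHz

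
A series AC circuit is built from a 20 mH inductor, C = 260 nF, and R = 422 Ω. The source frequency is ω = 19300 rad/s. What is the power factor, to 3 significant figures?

0.914

X_L = ωL = 386 Ω
X_C = 1/(ωC) = 199 Ω
Net reactance X = X_L − X_C = 187 Ω
Z = 422 + j187 Ω
|Z| = √(422² + 187²) = 461 Ω
∠Z = arctan(187/422) = 23.9°
cos φ = cos(23.9°) = 0.914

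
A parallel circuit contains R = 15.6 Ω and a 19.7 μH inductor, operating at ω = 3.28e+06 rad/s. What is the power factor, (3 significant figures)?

0.972

X_L = ωL = 64.6 Ω
Parallel: admittances add. Y = 1/R + 1/(jωL)
Y = (0.0641 − j0.0155) S
|Y| = 0.0659 S → |Z| = 1/|Y| = 15.2 Ω, ∠Z = −∠Y = 13.6°
cos φ = cos(13.6°) = 0.972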